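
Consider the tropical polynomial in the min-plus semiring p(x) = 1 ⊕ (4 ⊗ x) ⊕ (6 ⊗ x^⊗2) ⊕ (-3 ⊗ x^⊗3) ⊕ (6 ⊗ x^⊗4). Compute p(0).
p(0) = -3

A tropical monomial a ⊗ x^⊗i evaluates to a + i · x. Evaluating each term at x = 0:
  Term 0 contributes 1 + 0 · 0 = 1
  Term 1 contributes 4 + 1 · 0 = 4
  Term 2 contributes 6 + 2 · 0 = 6
  Term 3 contributes -3 + 3 · 0 = -3
  Term 4 contributes 6 + 4 · 0 = 6
p(0) = ⊕ of these = min[1, 4, 6, -3, 6] = -3.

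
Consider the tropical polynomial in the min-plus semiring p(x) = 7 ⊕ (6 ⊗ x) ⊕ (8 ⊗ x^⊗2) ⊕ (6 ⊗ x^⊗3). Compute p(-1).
p(-1) = 3

A tropical monomial a ⊗ x^⊗i evaluates to a + i · x. Evaluating each term at x = -1:
  Term 0 contributes 7 + 0 · -1 = 7
  Term 1 contributes 6 + 1 · -1 = 5
  Term 2 contributes 8 + 2 · -1 = 6
  Term 3 contributes 6 + 3 · -1 = 3
p(-1) = ⊕ of these = min[7, 5, 6, 3] = 3.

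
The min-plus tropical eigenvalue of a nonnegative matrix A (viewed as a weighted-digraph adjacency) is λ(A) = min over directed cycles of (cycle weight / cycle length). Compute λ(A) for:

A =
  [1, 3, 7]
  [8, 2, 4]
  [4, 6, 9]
λ(A) = 1

Enumerate directed cycles and compute their means (weight / length). Sample:
  cycle 0 → 0: weight = 1, length = 1, mean = 1/1 ≈ 1.000
  cycle 1 → 1: weight = 2, length = 1, mean = 2/1 ≈ 2.000
  cycle 2 → 2: weight = 9, length = 1, mean = 9/1 ≈ 9.000
  cycle 0 → 1 → 0: weight = 11, length = 2, mean = 11/2 ≈ 5.500
  cycle 0 → 2 → 0: weight = 11, length = 2, mean = 11/2 ≈ 5.500
  cycle 1 → 0 → 1: weight = 11, length = 2, mean = 11/2 ≈ 5.500
Minimum mean = 1.000, attained e.g. along the cycle 0 → 0 with weight 1 and length 1. So λ(A) = 1/1 = 1.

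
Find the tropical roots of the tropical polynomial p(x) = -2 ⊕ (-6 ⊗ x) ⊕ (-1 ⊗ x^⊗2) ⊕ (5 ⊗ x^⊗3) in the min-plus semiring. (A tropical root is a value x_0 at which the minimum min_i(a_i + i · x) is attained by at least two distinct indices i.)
Roots: {-6, -5, 4}

Each tropical root is a break point of the lower envelope of the lines y = a_i + i · x (there are 4 lines, with slopes 0, 1, ..., 3). Only the lines that attain the minimum somewhere contribute to roots; other lines are dominated. Here the surviving (envelope) indices are i = 3, i = 2, i = 1, i = 0.
Intersections between consecutive envelope lines give the roots: for adjacent envelope indices i < j the intersection is x = (a_i − a_j) / (j − i). Reading off the sorted break points: {-6, -5, 4}.
Verification: at each break x_0, at least two indices attain the minimum of min_i(a_i + i · x_0).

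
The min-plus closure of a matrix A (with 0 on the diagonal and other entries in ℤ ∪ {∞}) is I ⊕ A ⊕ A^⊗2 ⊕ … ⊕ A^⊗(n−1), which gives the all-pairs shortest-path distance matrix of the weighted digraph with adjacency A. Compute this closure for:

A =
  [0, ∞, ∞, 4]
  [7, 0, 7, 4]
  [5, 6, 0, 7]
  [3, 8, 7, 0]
Closure =
  [0, 12, 11, 4]
  [7, 0, 7, 4]
  [5, 6, 0, 7]
  [3, 8, 7, 0]

This is the Floyd-Warshall all-pairs shortest-path computation. For each intermediate vertex k = 0, 1, …, 3, update dist[i][j] ← min(dist[i][j], dist[i][k] + dist[k][j]). The final matrix gives, for each (i, j), the minimum total weight of any directed path from i to j (possibly empty when i = j).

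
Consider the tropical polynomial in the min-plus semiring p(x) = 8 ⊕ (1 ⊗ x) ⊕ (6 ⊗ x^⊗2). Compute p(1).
p(1) = 2

A tropical monomial a ⊗ x^⊗i evaluates to a + i · x. Evaluating each term at x = 1:
  Term 0 contributes 8 + 0 · 1 = 8
  Term 1 contributes 1 + 1 · 1 = 2
  Term 2 contributes 6 + 2 · 1 = 8
p(1) = ⊕ of these = min[8, 2, 8] = 2.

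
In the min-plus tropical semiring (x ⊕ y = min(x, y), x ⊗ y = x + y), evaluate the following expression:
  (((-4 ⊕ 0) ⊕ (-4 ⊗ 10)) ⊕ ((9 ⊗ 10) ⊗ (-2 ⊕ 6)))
(((-4 ⊕ 0) ⊕ (-4 ⊗ 10)) ⊕ ((9 ⊗ 10) ⊗ (-2 ⊕ 6))) = -4

Expand innermost to outermost. Recall ⊕ takes the minimum of its arguments and ⊗ takes their sum. Working out the expression (((-4 ⊕ 0) ⊕ (-4 ⊗ 10)) ⊕ ((9 ⊗ 10) ⊗ (-2 ⊕ 6))) gives -4.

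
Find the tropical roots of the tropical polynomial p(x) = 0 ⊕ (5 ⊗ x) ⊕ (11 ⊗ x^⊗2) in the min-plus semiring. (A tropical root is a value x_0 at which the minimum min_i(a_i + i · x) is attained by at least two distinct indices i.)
Roots: {-6, -5}

Each tropical root is a break point of the lower envelope of the lines y = a_i + i · x (there are 3 lines, with slopes 0, 1, ..., 2). Only the lines that attain the minimum somewhere contribute to roots; other lines are dominated. Here the surviving (envelope) indices are i = 2, i = 1, i = 0.
Intersections between consecutive envelope lines give the roots: for adjacent envelope indices i < j the intersection is x = (a_i − a_j) / (j − i). Reading off the sorted break points: {-6, -5}.
Verification: at each break x_0, at least two indices attain the minimum of min_i(a_i + i · x_0).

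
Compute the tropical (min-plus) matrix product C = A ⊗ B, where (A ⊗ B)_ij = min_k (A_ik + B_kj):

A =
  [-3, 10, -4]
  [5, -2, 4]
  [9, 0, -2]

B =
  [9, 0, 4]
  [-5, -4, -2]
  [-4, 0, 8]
A ⊗ B =
  [-8, -4, 1]
  [-7, -6, -4]
  [-6, -4, -2]

Apply the min-plus product entry-by-entry:
  C[0][0] = min over k of (A[0][0] + B[0][0] = -3 + 9 = 6, A[0][1] + B[1][0] = 10 + -5 = 5, A[0][2] + B[2][0] = -4 + -4 = -8) = -8 (attained at k = 2)
  C[0][1] = min over k of (A[0][0] + B[0][1] = -3 + 0 = -3, A[0][1] + B[1][1] = 10 + -4 = 6, A[0][2] + B[2][1] = -4 + 0 = -4) = -4 (attained at k = 2)
  C[0][2] = min over k of (A[0][0] + B[0][2] = -3 + 4 = 1, A[0][1] + B[1][2] = 10 + -2 = 8, A[0][2] + B[2][2] = -4 + 8 = 4) = 1 (attained at k = 0)
  C[1][0] = min over k of (A[1][0] + B[0][0] = 5 + 9 = 14, A[1][1] + B[1][0] = -2 + -5 = -7, A[1][2] + B[2][0] = 4 + -4 = 0) = -7 (attained at k = 1)
  C[1][1] = min over k of (A[1][0] + B[0][1] = 5 + 0 = 5, A[1][1] + B[1][1] = -2 + -4 = -6, A[1][2] + B[2][1] = 4 + 0 = 4) = -6 (attained at k = 1)
  C[1][2] = min over k of (A[1][0] + B[0][2] = 5 + 4 = 9, A[1][1] + B[1][2] = -2 + -2 = -4, A[1][2] + B[2][2] = 4 + 8 = 12) = -4 (attained at k = 1)
  C[2][0] = min over k of (A[2][0] + B[0][0] = 9 + 9 = 18, A[2][1] + B[1][0] = 0 + -5 = -5, A[2][2] + B[2][0] = -2 + -4 = -6) = -6 (attained at k = 2)
  C[2][1] = min over k of (A[2][0] + B[0][1] = 9 + 0 = 9, A[2][1] + B[1][1] = 0 + -4 = -4, A[2][2] + B[2][1] = -2 + 0 = -2) = -4 (attained at k = 1)
  C[2][2] = min over k of (A[2][0] + B[0][2] = 9 + 4 = 13, A[2][1] + B[1][2] = 0 + -2 = -2, A[2][2] + B[2][2] = -2 + 8 = 6) = -2 (attained at k = 1)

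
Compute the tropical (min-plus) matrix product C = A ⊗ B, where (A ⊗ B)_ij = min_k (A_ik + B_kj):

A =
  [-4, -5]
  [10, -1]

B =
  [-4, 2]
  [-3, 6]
A ⊗ B =
  [-8, -2]
  [-4, 5]

Apply the min-plus product entry-by-entry:
  C[0][0] = min over k of (A[0][0] + B[0][0] = -4 + -4 = -8, A[0][1] + B[1][0] = -5 + -3 = -8) = -8 (attained at k = 0)
  C[0][1] = min over k of (A[0][0] + B[0][1] = -4 + 2 = -2, A[0][1] + B[1][1] = -5 + 6 = 1) = -2 (attained at k = 0)
  C[1][0] = min over k of (A[1][0] + B[0][0] = 10 + -4 = 6, A[1][1] + B[1][0] = -1 + -3 = -4) = -4 (attained at k = 1)
  C[1][1] = min over k of (A[1][0] + B[0][1] = 10 + 2 = 12, A[1][1] + B[1][1] = -1 + 6 = 5) = 5 (attained at k = 1)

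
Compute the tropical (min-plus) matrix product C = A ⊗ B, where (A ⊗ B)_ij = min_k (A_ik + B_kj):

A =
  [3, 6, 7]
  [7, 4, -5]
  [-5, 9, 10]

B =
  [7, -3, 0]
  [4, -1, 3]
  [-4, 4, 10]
A ⊗ B =
  [3, 0, 3]
  [-9, -1, 5]
  [2, -8, -5]

Apply the min-plus product entry-by-entry:
  C[0][0] = min over k of (A[0][0] + B[0][0] = 3 + 7 = 10, A[0][1] + B[1][0] = 6 + 4 = 10, A[0][2] + B[2][0] = 7 + -4 = 3) = 3 (attained at k = 2)
  C[0][1] = min over k of (A[0][0] + B[0][1] = 3 + -3 = 0, A[0][1] + B[1][1] = 6 + -1 = 5, A[0][2] + B[2][1] = 7 + 4 = 11) = 0 (attained at k = 0)
  C[0][2] = min over k of (A[0][0] + B[0][2] = 3 + 0 = 3, A[0][1] + B[1][2] = 6 + 3 = 9, A[0][2] + B[2][2] = 7 + 10 = 17) = 3 (attained at k = 0)
  C[1][0] = min over k of (A[1][0] + B[0][0] = 7 + 7 = 14, A[1][1] + B[1][0] = 4 + 4 = 8, A[1][2] + B[2][0] = -5 + -4 = -9) = -9 (attained at k = 2)
  C[1][1] = min over k of (A[1][0] + B[0][1] = 7 + -3 = 4, A[1][1] + B[1][1] = 4 + -1 = 3, A[1][2] + B[2][1] = -5 + 4 = -1) = -1 (attained at k = 2)
  C[1][2] = min over k of (A[1][0] + B[0][2] = 7 + 0 = 7, A[1][1] + B[1][2] = 4 + 3 = 7, A[1][2] + B[2][2] = -5 + 10 = 5) = 5 (attained at k = 2)
  C[2][0] = min over k of (A[2][0] + B[0][0] = -5 + 7 = 2, A[2][1] + B[1][0] = 9 + 4 = 13, A[2][2] + B[2][0] = 10 + -4 = 6) = 2 (attained at k = 0)
  C[2][1] = min over k of (A[2][0] + B[0][1] = -5 + -3 = -8, A[2][1] + B[1][1] = 9 + -1 = 8, A[2][2] + B[2][1] = 10 + 4 = 14) = -8 (attained at k = 0)
  C[2][2] = min over k of (A[2][0] + B[0][2] = -5 + 0 = -5, A[2][1] + B[1][2] = 9 + 3 = 12, A[2][2] + B[2][2] = 10 + 10 = 20) = -5 (attained at k = 0)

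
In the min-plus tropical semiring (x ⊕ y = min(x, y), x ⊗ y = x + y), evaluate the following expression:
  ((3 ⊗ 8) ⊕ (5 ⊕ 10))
((3 ⊗ 8) ⊕ (5 ⊕ 10)) = 5

Expand innermost to outermost. Recall ⊕ takes the minimum of its arguments and ⊗ takes their sum. Working out the expression ((3 ⊗ 8) ⊕ (5 ⊕ 10)) gives 5.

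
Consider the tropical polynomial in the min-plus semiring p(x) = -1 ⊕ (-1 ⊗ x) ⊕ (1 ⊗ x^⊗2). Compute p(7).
p(7) = -1

A tropical monomial a ⊗ x^⊗i evaluates to a + i · x. Evaluating each term at x = 7:
  Term 0 contributes -1 + 0 · 7 = -1
  Term 1 contributes -1 + 1 · 7 = 6
  Term 2 contributes 1 + 2 · 7 = 15
p(7) = ⊕ of these = min[-1, 6, 15] = -1.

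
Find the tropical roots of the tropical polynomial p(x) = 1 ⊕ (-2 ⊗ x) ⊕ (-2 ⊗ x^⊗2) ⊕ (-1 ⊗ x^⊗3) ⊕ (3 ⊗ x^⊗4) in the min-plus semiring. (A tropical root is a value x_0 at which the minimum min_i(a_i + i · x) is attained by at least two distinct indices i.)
Roots: {-4, -1, 0, 3}

Each tropical root is a break point of the lower envelope of the lines y = a_i + i · x (there are 5 lines, with slopes 0, 1, ..., 4). Only the lines that attain the minimum somewhere contribute to roots; other lines are dominated. Here the surviving (envelope) indices are i = 4, i = 3, i = 2, i = 1, i = 0.
Intersections between consecutive envelope lines give the roots: for adjacent envelope indices i < j the intersection is x = (a_i − a_j) / (j − i). Reading off the sorted break points: {-4, -1, 0, 3}.
Verification: at each break x_0, at least two indices attain the minimum of min_i(a_i + i · x_0).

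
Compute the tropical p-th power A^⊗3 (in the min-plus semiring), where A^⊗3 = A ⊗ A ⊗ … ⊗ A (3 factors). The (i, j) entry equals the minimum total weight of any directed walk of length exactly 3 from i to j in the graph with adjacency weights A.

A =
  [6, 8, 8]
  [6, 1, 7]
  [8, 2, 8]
A^⊗3 =
  [15, 10, 16]
  [8, 3, 9]
  [9, 4, 10]

Each entry (A^⊗3)_ij equals the minimum over all length-3 walks i = v_0 → v_1 → … → v_3 = j of Σ_t A[v_t][v_{t+1}]. For example, for (i, j) = (0, 2) we minimise over 9 possible intermediate vertex sequences; the minimum is 16, attained along the walk 0 → 1 → 1 → 2.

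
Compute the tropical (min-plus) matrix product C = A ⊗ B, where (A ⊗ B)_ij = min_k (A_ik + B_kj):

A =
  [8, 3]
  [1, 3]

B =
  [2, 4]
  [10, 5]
A ⊗ B =
  [10, 8]
  [3, 5]

Apply the min-plus product entry-by-entry:
  C[0][0] = min over k of (A[0][0] + B[0][0] = 8 + 2 = 10, A[0][1] + B[1][0] = 3 + 10 = 13) = 10 (attained at k = 0)
  C[0][1] = min over k of (A[0][0] + B[0][1] = 8 + 4 = 12, A[0][1] + B[1][1] = 3 + 5 = 8) = 8 (attained at k = 1)
  C[1][0] = min over k of (A[1][0] + B[0][0] = 1 + 2 = 3, A[1][1] + B[1][0] = 3 + 10 = 13) = 3 (attained at k = 0)
  C[1][1] = min over k of (A[1][0] + B[0][1] = 1 + 4 = 5, A[1][1] + B[1][1] = 3 + 5 = 8) = 5 (attained at k = 0)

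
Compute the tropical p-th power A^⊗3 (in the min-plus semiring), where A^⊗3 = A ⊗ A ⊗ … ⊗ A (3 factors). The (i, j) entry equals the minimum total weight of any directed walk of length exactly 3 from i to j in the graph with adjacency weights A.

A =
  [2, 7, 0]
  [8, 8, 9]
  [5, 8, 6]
A^⊗3 =
  [6, 10, 4]
  [12, 16, 10]
  [9, 13, 7]

Each entry (A^⊗3)_ij equals the minimum over all length-3 walks i = v_0 → v_1 → … → v_3 = j of Σ_t A[v_t][v_{t+1}]. For example, for (i, j) = (0, 2) we minimise over 9 possible intermediate vertex sequences; the minimum is 4, attained along the walk 0 → 0 → 0 → 2.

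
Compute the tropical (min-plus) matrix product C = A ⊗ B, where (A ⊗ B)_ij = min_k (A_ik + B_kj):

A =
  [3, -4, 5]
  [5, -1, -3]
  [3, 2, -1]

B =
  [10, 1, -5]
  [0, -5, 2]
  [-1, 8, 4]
A ⊗ B =
  [-4, -9, -2]
  [-4, -6, 0]
  [-2, -3, -2]

Apply the min-plus product entry-by-entry:
  C[0][0] = min over k of (A[0][0] + B[0][0] = 3 + 10 = 13, A[0][1] + B[1][0] = -4 + 0 = -4, A[0][2] + B[2][0] = 5 + -1 = 4) = -4 (attained at k = 1)
  C[0][1] = min over k of (A[0][0] + B[0][1] = 3 + 1 = 4, A[0][1] + B[1][1] = -4 + -5 = -9, A[0][2] + B[2][1] = 5 + 8 = 13) = -9 (attained at k = 1)
  C[0][2] = min over k of (A[0][0] + B[0][2] = 3 + -5 = -2, A[0][1] + B[1][2] = -4 + 2 = -2, A[0][2] + B[2][2] = 5 + 4 = 9) = -2 (attained at k = 0)
  C[1][0] = min over k of (A[1][0] + B[0][0] = 5 + 10 = 15, A[1][1] + B[1][0] = -1 + 0 = -1, A[1][2] + B[2][0] = -3 + -1 = -4) = -4 (attained at k = 2)
  C[1][1] = min over k of (A[1][0] + B[0][1] = 5 + 1 = 6, A[1][1] + B[1][1] = -1 + -5 = -6, A[1][2] + B[2][1] = -3 + 8 = 5) = -6 (attained at k = 1)
  C[1][2] = min over k of (A[1][0] + B[0][2] = 5 + -5 = 0, A[1][1] + B[1][2] = -1 + 2 = 1, A[1][2] + B[2][2] = -3 + 4 = 1) = 0 (attained at k = 0)
  C[2][0] = min over k of (A[2][0] + B[0][0] = 3 + 10 = 13, A[2][1] + B[1][0] = 2 + 0 = 2, A[2][2] + B[2][0] = -1 + -1 = -2) = -2 (attained at k = 2)
  C[2][1] = min over k of (A[2][0] + B[0][1] = 3 + 1 = 4, A[2][1] + B[1][1] = 2 + -5 = -3, A[2][2] + B[2][1] = -1 + 8 = 7) = -3 (attained at k = 1)
  C[2][2] = min over k of (A[2][0] + B[0][2] = 3 + -5 = -2, A[2][1] + B[1][2] = 2 + 2 = 4, A[2][2] + B[2][2] = -1 + 4 = 3) = -2 (attained at k = 0)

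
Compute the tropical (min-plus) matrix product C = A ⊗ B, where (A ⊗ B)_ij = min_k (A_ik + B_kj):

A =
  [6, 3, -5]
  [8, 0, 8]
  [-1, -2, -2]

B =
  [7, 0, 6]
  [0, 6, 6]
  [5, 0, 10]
A ⊗ B =
  [0, -5, 5]
  [0, 6, 6]
  [-2, -2, 4]

Apply the min-plus product entry-by-entry:
  C[0][0] = min over k of (A[0][0] + B[0][0] = 6 + 7 = 13, A[0][1] + B[1][0] = 3 + 0 = 3, A[0][2] + B[2][0] = -5 + 5 = 0) = 0 (attained at k = 2)
  C[0][1] = min over k of (A[0][0] + B[0][1] = 6 + 0 = 6, A[0][1] + B[1][1] = 3 + 6 = 9, A[0][2] + B[2][1] = -5 + 0 = -5) = -5 (attained at k = 2)
  C[0][2] = min over k of (A[0][0] + B[0][2] = 6 + 6 = 12, A[0][1] + B[1][2] = 3 + 6 = 9, A[0][2] + B[2][2] = -5 + 10 = 5) = 5 (attained at k = 2)
  C[1][0] = min over k of (A[1][0] + B[0][0] = 8 + 7 = 15, A[1][1] + B[1][0] = 0 + 0 = 0, A[1][2] + B[2][0] = 8 + 5 = 13) = 0 (attained at k = 1)
  C[1][1] = min over k of (A[1][0] + B[0][1] = 8 + 0 = 8, A[1][1] + B[1][1] = 0 + 6 = 6, A[1][2] + B[2][1] = 8 + 0 = 8) = 6 (attained at k = 1)
  C[1][2] = min over k of (A[1][0] + B[0][2] = 8 + 6 = 14, A[1][1] + B[1][2] = 0 + 6 = 6, A[1][2] + B[2][2] = 8 + 10 = 18) = 6 (attained at k = 1)
  C[2][0] = min over k of (A[2][0] + B[0][0] = -1 + 7 = 6, A[2][1] + B[1][0] = -2 + 0 = -2, A[2][2] + B[2][0] = -2 + 5 = 3) = -2 (attained at k = 1)
  C[2][1] = min over k of (A[2][0] + B[0][1] = -1 + 0 = -1, A[2][1] + B[1][1] = -2 + 6 = 4, A[2][2] + B[2][1] = -2 + 0 = -2) = -2 (attained at k = 2)
  C[2][2] = min over k of (A[2][0] + B[0][2] = -1 + 6 = 5, A[2][1] + B[1][2] = -2 + 6 = 4, A[2][2] + B[2][2] = -2 + 10 = 8) = 4 (attained at k = 1)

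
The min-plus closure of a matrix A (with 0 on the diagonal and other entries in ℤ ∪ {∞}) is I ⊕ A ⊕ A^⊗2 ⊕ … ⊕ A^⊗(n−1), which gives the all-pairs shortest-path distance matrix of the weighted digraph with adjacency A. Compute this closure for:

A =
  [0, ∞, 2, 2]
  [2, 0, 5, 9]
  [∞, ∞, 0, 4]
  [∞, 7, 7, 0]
Closure =
  [0, 9, 2, 2]
  [2, 0, 4, 4]
  [13, 11, 0, 4]
  [9, 7, 7, 0]

This is the Floyd-Warshall all-pairs shortest-path computation. For each intermediate vertex k = 0, 1, …, 3, update dist[i][j] ← min(dist[i][j], dist[i][k] + dist[k][j]). The final matrix gives, for each (i, j), the minimum total weight of any directed path from i to j (possibly empty when i = j).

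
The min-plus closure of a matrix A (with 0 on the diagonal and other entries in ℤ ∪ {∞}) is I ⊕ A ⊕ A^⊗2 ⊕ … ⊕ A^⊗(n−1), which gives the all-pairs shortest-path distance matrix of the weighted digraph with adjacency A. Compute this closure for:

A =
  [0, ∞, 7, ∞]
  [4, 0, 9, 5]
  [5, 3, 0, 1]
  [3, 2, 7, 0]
Closure =
  [0, 10, 7, 8]
  [4, 0, 9, 5]
  [4, 3, 0, 1]
  [3, 2, 7, 0]

This is the Floyd-Warshall all-pairs shortest-path computation. For each intermediate vertex k = 0, 1, …, 3, update dist[i][j] ← min(dist[i][j], dist[i][k] + dist[k][j]). The final matrix gives, for each (i, j), the minimum total weight of any directed path from i to j (possibly empty when i = j).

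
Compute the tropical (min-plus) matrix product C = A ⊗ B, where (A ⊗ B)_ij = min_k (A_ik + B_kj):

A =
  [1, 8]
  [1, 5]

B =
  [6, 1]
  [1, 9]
A ⊗ B =
  [7, 2]
  [6, 2]

Apply the min-plus product entry-by-entry:
  C[0][0] = min over k of (A[0][0] + B[0][0] = 1 + 6 = 7, A[0][1] + B[1][0] = 8 + 1 = 9) = 7 (attained at k = 0)
  C[0][1] = min over k of (A[0][0] + B[0][1] = 1 + 1 = 2, A[0][1] + B[1][1] = 8 + 9 = 17) = 2 (attained at k = 0)
  C[1][0] = min over k of (A[1][0] + B[0][0] = 1 + 6 = 7, A[1][1] + B[1][0] = 5 + 1 = 6) = 6 (attained at k = 1)
  C[1][1] = min over k of (A[1][0] + B[0][1] = 1 + 1 = 2, A[1][1] + B[1][1] = 5 + 9 = 14) = 2 (attained at k = 0)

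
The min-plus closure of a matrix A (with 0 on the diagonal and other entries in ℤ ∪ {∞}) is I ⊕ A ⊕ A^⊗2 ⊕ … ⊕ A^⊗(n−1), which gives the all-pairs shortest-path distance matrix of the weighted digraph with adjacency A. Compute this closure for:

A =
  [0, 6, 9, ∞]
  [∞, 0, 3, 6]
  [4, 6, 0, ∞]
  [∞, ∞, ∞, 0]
Closure =
  [0, 6, 9, 12]
  [7, 0, 3, 6]
  [4, 6, 0, 12]
  [∞, ∞, ∞, 0]

This is the Floyd-Warshall all-pairs shortest-path computation. For each intermediate vertex k = 0, 1, …, 3, update dist[i][j] ← min(dist[i][j], dist[i][k] + dist[k][j]). The final matrix gives, for each (i, j), the minimum total weight of any directed path from i to j (possibly empty when i = j).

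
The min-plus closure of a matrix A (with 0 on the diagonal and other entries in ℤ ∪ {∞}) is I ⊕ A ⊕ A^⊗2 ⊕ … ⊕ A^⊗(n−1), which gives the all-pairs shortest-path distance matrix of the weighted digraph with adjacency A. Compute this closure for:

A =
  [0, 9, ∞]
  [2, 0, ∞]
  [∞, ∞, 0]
Closure =
  [0, 9, ∞]
  [2, 0, ∞]
  [∞, ∞, 0]

This is the Floyd-Warshall all-pairs shortest-path computation. For each intermediate vertex k = 0, 1, …, 2, update dist[i][j] ← min(dist[i][j], dist[i][k] + dist[k][j]). The final matrix gives, for each (i, j), the minimum total weight of any directed path from i to j (possibly empty when i = j).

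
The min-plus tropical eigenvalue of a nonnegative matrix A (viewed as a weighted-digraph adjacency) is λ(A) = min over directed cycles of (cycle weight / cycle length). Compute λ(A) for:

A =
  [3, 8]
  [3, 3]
λ(A) = 3

Enumerate directed cycles and compute their means (weight / length). Sample:
  cycle 0 → 0: weight = 3, length = 1, mean = 3/1 ≈ 3.000
  cycle 1 → 1: weight = 3, length = 1, mean = 3/1 ≈ 3.000
  cycle 0 → 1 → 0: weight = 11, length = 2, mean = 11/2 ≈ 5.500
  cycle 1 → 0 → 1: weight = 11, length = 2, mean = 11/2 ≈ 5.500
Minimum mean = 3.000, attained e.g. along the cycle 0 → 0 with weight 3 and length 1. So λ(A) = 3/1 = 3.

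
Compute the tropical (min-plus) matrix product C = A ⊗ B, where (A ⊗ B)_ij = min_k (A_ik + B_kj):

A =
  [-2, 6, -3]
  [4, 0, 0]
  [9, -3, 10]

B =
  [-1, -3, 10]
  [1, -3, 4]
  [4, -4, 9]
A ⊗ B =
  [-3, -7, 6]
  [1, -4, 4]
  [-2, -6, 1]

Apply the min-plus product entry-by-entry:
  C[0][0] = min over k of (A[0][0] + B[0][0] = -2 + -1 = -3, A[0][1] + B[1][0] = 6 + 1 = 7, A[0][2] + B[2][0] = -3 + 4 = 1) = -3 (attained at k = 0)
  C[0][1] = min over k of (A[0][0] + B[0][1] = -2 + -3 = -5, A[0][1] + B[1][1] = 6 + -3 = 3, A[0][2] + B[2][1] = -3 + -4 = -7) = -7 (attained at k = 2)
  C[0][2] = min over k of (A[0][0] + B[0][2] = -2 + 10 = 8, A[0][1] + B[1][2] = 6 + 4 = 10, A[0][2] + B[2][2] = -3 + 9 = 6) = 6 (attained at k = 2)
  C[1][0] = min over k of (A[1][0] + B[0][0] = 4 + -1 = 3, A[1][1] + B[1][0] = 0 + 1 = 1, A[1][2] + B[2][0] = 0 + 4 = 4) = 1 (attained at k = 1)
  C[1][1] = min over k of (A[1][0] + B[0][1] = 4 + -3 = 1, A[1][1] + B[1][1] = 0 + -3 = -3, A[1][2] + B[2][1] = 0 + -4 = -4) = -4 (attained at k = 2)
  C[1][2] = min over k of (A[1][0] + B[0][2] = 4 + 10 = 14, A[1][1] + B[1][2] = 0 + 4 = 4, A[1][2] + B[2][2] = 0 + 9 = 9) = 4 (attained at k = 1)
  C[2][0] = min over k of (A[2][0] + B[0][0] = 9 + -1 = 8, A[2][1] + B[1][0] = -3 + 1 = -2, A[2][2] + B[2][0] = 10 + 4 = 14) = -2 (attained at k = 1)
  C[2][1] = min over k of (A[2][0] + B[0][1] = 9 + -3 = 6, A[2][1] + B[1][1] = -3 + -3 = -6, A[2][2] + B[2][1] = 10 + -4 = 6) = -6 (attained at k = 1)
  C[2][2] = min over k of (A[2][0] + B[0][2] = 9 + 10 = 19, A[2][1] + B[1][2] = -3 + 4 = 1, A[2][2] + B[2][2] = 10 + 9 = 19) = 1 (attained at k = 1)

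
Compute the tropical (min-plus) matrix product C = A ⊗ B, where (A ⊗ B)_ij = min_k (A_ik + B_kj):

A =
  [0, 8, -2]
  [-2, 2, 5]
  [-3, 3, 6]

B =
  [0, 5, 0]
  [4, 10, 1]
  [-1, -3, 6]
A ⊗ B =
  [-3, -5, 0]
  [-2, 2, -2]
  [-3, 2, -3]

Apply the min-plus product entry-by-entry:
  C[0][0] = min over k of (A[0][0] + B[0][0] = 0 + 0 = 0, A[0][1] + B[1][0] = 8 + 4 = 12, A[0][2] + B[2][0] = -2 + -1 = -3) = -3 (attained at k = 2)
  C[0][1] = min over k of (A[0][0] + B[0][1] = 0 + 5 = 5, A[0][1] + B[1][1] = 8 + 10 = 18, A[0][2] + B[2][1] = -2 + -3 = -5) = -5 (attained at k = 2)
  C[0][2] = min over k of (A[0][0] + B[0][2] = 0 + 0 = 0, A[0][1] + B[1][2] = 8 + 1 = 9, A[0][2] + B[2][2] = -2 + 6 = 4) = 0 (attained at k = 0)
  C[1][0] = min over k of (A[1][0] + B[0][0] = -2 + 0 = -2, A[1][1] + B[1][0] = 2 + 4 = 6, A[1][2] + B[2][0] = 5 + -1 = 4) = -2 (attained at k = 0)
  C[1][1] = min over k of (A[1][0] + B[0][1] = -2 + 5 = 3, A[1][1] + B[1][1] = 2 + 10 = 12, A[1][2] + B[2][1] = 5 + -3 = 2) = 2 (attained at k = 2)
  C[1][2] = min over k of (A[1][0] + B[0][2] = -2 + 0 = -2, A[1][1] + B[1][2] = 2 + 1 = 3, A[1][2] + B[2][2] = 5 + 6 = 11) = -2 (attained at k = 0)
  C[2][0] = min over k of (A[2][0] + B[0][0] = -3 + 0 = -3, A[2][1] + B[1][0] = 3 + 4 = 7, A[2][2] + B[2][0] = 6 + -1 = 5) = -3 (attained at k = 0)
  C[2][1] = min over k of (A[2][0] + B[0][1] = -3 + 5 = 2, A[2][1] + B[1][1] = 3 + 10 = 13, A[2][2] + B[2][1] = 6 + -3 = 3) = 2 (attained at k = 0)
  C[2][2] = min over k of (A[2][0] + B[0][2] = -3 + 0 = -3, A[2][1] + B[1][2] = 3 + 1 = 4, A[2][2] + B[2][2] = 6 + 6 = 12) = -3 (attained at k = 0)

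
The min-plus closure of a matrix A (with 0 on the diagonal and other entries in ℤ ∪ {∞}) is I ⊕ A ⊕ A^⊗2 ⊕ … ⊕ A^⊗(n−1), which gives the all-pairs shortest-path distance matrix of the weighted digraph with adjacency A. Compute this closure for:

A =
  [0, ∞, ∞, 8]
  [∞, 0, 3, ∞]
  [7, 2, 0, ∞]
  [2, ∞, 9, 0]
Closure =
  [0, 19, 17, 8]
  [10, 0, 3, 18]
  [7, 2, 0, 15]
  [2, 11, 9, 0]

This is the Floyd-Warshall all-pairs shortest-path computation. For each intermediate vertex k = 0, 1, …, 3, update dist[i][j] ← min(dist[i][j], dist[i][k] + dist[k][j]). The final matrix gives, for each (i, j), the minimum total weight of any directed path from i to j (possibly empty when i = j).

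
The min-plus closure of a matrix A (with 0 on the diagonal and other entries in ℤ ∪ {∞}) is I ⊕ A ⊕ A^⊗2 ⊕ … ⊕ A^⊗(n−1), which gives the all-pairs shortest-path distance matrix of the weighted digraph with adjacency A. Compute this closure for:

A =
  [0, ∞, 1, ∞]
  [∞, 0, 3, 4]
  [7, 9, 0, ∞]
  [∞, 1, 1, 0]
Closure =
  [0, 10, 1, 14]
  [10, 0, 3, 4]
  [7, 9, 0, 13]
  [8, 1, 1, 0]

This is the Floyd-Warshall all-pairs shortest-path computation. For each intermediate vertex k = 0, 1, …, 3, update dist[i][j] ← min(dist[i][j], dist[i][k] + dist[k][j]). The final matrix gives, for each (i, j), the minimum total weight of any directed path from i to j (possibly empty when i = j).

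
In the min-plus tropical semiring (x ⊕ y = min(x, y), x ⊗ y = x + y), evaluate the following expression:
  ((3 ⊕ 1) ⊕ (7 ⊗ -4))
((3 ⊕ 1) ⊕ (7 ⊗ -4)) = 1

Expand innermost to outermost. Recall ⊕ takes the minimum of its arguments and ⊗ takes their sum. Working out the expression ((3 ⊕ 1) ⊕ (7 ⊗ -4)) gives 1.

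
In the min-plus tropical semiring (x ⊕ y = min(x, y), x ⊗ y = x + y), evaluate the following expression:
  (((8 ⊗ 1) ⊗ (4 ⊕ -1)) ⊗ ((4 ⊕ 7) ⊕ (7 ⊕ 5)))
(((8 ⊗ 1) ⊗ (4 ⊕ -1)) ⊗ ((4 ⊕ 7) ⊕ (7 ⊕ 5))) = 12

Expand innermost to outermost. Recall ⊕ takes the minimum of its arguments and ⊗ takes their sum. Working out the expression (((8 ⊗ 1) ⊗ (4 ⊕ -1)) ⊗ ((4 ⊕ 7) ⊕ (7 ⊕ 5))) gives 12.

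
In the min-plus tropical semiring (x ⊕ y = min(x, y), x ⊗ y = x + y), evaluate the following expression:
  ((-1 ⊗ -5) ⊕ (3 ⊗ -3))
((-1 ⊗ -5) ⊕ (3 ⊗ -3)) = -6

Expand innermost to outermost. Recall ⊕ takes the minimum of its arguments and ⊗ takes their sum. Working out the expression ((-1 ⊗ -5) ⊕ (3 ⊗ -3)) gives -6.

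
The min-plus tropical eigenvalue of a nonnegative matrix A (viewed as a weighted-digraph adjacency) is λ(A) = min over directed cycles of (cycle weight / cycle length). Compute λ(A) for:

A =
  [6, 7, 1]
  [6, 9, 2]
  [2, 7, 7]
λ(A) = 3/2

Enumerate directed cycles and compute their means (weight / length). Sample:
  cycle 0 → 0: weight = 6, length = 1, mean = 6/1 ≈ 6.000
  cycle 1 → 1: weight = 9, length = 1, mean = 9/1 ≈ 9.000
  cycle 2 → 2: weight = 7, length = 1, mean = 7/1 ≈ 7.000
  cycle 0 → 1 → 0: weight = 13, length = 2, mean = 13/2 ≈ 6.500
  cycle 0 → 2 → 0: weight = 3, length = 2, mean = 3/2 ≈ 1.500
  cycle 1 → 0 → 1: weight = 13, length = 2, mean = 13/2 ≈ 6.500
Minimum mean = 1.500, attained e.g. along the cycle 0 → 2 → 0 with weight 3 and length 2. So λ(A) = 3/2 = 3/2.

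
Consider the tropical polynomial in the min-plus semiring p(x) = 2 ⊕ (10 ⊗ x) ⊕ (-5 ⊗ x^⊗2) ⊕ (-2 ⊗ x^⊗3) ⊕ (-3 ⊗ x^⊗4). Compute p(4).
p(4) = 2

A tropical monomial a ⊗ x^⊗i evaluates to a + i · x. Evaluating each term at x = 4:
  Term 0 contributes 2 + 0 · 4 = 2
  Term 1 contributes 10 + 1 · 4 = 14
  Term 2 contributes -5 + 2 · 4 = 3
  Term 3 contributes -2 + 3 · 4 = 10
  Term 4 contributes -3 + 4 · 4 = 13
p(4) = ⊕ of these = min[2, 14, 3, 10, 13] = 2.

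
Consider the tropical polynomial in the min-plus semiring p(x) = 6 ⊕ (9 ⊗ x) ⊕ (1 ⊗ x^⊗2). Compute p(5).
p(5) = 6

A tropical monomial a ⊗ x^⊗i evaluates to a + i · x. Evaluating each term at x = 5:
  Term 0 contributes 6 + 0 · 5 = 6
  Term 1 contributes 9 + 1 · 5 = 14
  Term 2 contributes 1 + 2 · 5 = 11
p(5) = ⊕ of these = min[6, 14, 11] = 6.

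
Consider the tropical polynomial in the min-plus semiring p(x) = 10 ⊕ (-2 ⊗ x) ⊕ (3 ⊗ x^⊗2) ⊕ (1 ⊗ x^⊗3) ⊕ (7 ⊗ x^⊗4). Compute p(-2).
p(-2) = -5

A tropical monomial a ⊗ x^⊗i evaluates to a + i · x. Evaluating each term at x = -2:
  Term 0 contributes 10 + 0 · -2 = 10
  Term 1 contributes -2 + 1 · -2 = -4
  Term 2 contributes 3 + 2 · -2 = -1
  Term 3 contributes 1 + 3 · -2 = -5
  Term 4 contributes 7 + 4 · -2 = -1
p(-2) = ⊕ of these = min[10, -4, -1, -5, -1] = -5.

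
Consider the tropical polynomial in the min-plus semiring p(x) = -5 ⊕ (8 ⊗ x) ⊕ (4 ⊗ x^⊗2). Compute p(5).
p(5) = -5

A tropical monomial a ⊗ x^⊗i evaluates to a + i · x. Evaluating each term at x = 5:
  Term 0 contributes -5 + 0 · 5 = -5
  Term 1 contributes 8 + 1 · 5 = 13
  Term 2 contributes 4 + 2 · 5 = 14
p(5) = ⊕ of these = min[-5, 13, 14] = -5.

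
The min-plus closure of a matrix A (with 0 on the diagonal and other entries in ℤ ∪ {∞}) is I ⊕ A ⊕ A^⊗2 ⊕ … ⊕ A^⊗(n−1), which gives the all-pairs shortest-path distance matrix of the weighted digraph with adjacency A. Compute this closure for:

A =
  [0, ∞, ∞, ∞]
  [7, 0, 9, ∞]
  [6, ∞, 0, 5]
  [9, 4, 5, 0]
Closure =
  [0, ∞, ∞, ∞]
  [7, 0, 9, 14]
  [6, 9, 0, 5]
  [9, 4, 5, 0]

This is the Floyd-Warshall all-pairs shortest-path computation. For each intermediate vertex k = 0, 1, …, 3, update dist[i][j] ← min(dist[i][j], dist[i][k] + dist[k][j]). The final matrix gives, for each (i, j), the minimum total weight of any directed path from i to j (possibly empty when i = j).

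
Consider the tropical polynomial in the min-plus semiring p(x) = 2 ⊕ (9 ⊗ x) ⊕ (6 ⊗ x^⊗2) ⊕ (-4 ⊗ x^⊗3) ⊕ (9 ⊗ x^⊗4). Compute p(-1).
p(-1) = -7

A tropical monomial a ⊗ x^⊗i evaluates to a + i · x. Evaluating each term at x = -1:
  Term 0 contributes 2 + 0 · -1 = 2
  Term 1 contributes 9 + 1 · -1 = 8
  Term 2 contributes 6 + 2 · -1 = 4
  Term 3 contributes -4 + 3 · -1 = -7
  Term 4 contributes 9 + 4 · -1 = 5
p(-1) = ⊕ of these = min[2, 8, 4, -7, 5] = -7.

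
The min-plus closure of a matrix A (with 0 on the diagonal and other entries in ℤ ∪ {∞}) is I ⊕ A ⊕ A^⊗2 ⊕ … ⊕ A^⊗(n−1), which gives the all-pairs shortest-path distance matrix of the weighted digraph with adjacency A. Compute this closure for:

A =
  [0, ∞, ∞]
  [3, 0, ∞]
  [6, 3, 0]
Closure =
  [0, ∞, ∞]
  [3, 0, ∞]
  [6, 3, 0]

This is the Floyd-Warshall all-pairs shortest-path computation. For each intermediate vertex k = 0, 1, …, 2, update dist[i][j] ← min(dist[i][j], dist[i][k] + dist[k][j]). The final matrix gives, for each (i, j), the minimum total weight of any directed path from i to j (possibly empty when i = j).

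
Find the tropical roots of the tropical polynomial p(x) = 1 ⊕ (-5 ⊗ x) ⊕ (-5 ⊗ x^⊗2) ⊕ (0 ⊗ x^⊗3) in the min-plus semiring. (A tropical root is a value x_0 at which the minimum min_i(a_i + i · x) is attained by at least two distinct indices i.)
Roots: {-5, 0, 6}

Each tropical root is a break point of the lower envelope of the lines y = a_i + i · x (there are 4 lines, with slopes 0, 1, ..., 3). Only the lines that attain the minimum somewhere contribute to roots; other lines are dominated. Here the surviving (envelope) indices are i = 3, i = 2, i = 1, i = 0.
Intersections between consecutive envelope lines give the roots: for adjacent envelope indices i < j the intersection is x = (a_i − a_j) / (j − i). Reading off the sorted break points: {-5, 0, 6}.
Verification: at each break x_0, at least two indices attain the minimum of min_i(a_i + i · x_0).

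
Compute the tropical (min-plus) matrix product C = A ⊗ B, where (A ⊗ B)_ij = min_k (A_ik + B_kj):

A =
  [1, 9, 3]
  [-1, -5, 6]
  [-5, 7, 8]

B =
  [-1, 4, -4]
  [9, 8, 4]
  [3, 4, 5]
A ⊗ B =
  [0, 5, -3]
  [-2, 3, -5]
  [-6, -1, -9]

Apply the min-plus product entry-by-entry:
  C[0][0] = min over k of (A[0][0] + B[0][0] = 1 + -1 = 0, A[0][1] + B[1][0] = 9 + 9 = 18, A[0][2] + B[2][0] = 3 + 3 = 6) = 0 (attained at k = 0)
  C[0][1] = min over k of (A[0][0] + B[0][1] = 1 + 4 = 5, A[0][1] + B[1][1] = 9 + 8 = 17, A[0][2] + B[2][1] = 3 + 4 = 7) = 5 (attained at k = 0)
  C[0][2] = min over k of (A[0][0] + B[0][2] = 1 + -4 = -3, A[0][1] + B[1][2] = 9 + 4 = 13, A[0][2] + B[2][2] = 3 + 5 = 8) = -3 (attained at k = 0)
  C[1][0] = min over k of (A[1][0] + B[0][0] = -1 + -1 = -2, A[1][1] + B[1][0] = -5 + 9 = 4, A[1][2] + B[2][0] = 6 + 3 = 9) = -2 (attained at k = 0)
  C[1][1] = min over k of (A[1][0] + B[0][1] = -1 + 4 = 3, A[1][1] + B[1][1] = -5 + 8 = 3, A[1][2] + B[2][1] = 6 + 4 = 10) = 3 (attained at k = 0)
  C[1][2] = min over k of (A[1][0] + B[0][2] = -1 + -4 = -5, A[1][1] + B[1][2] = -5 + 4 = -1, A[1][2] + B[2][2] = 6 + 5 = 11) = -5 (attained at k = 0)
  C[2][0] = min over k of (A[2][0] + B[0][0] = -5 + -1 = -6, A[2][1] + B[1][0] = 7 + 9 = 16, A[2][2] + B[2][0] = 8 + 3 = 11) = -6 (attained at k = 0)
  C[2][1] = min over k of (A[2][0] + B[0][1] = -5 + 4 = -1, A[2][1] + B[1][1] = 7 + 8 = 15, A[2][2] + B[2][1] = 8 + 4 = 12) = -1 (attained at k = 0)
  C[2][2] = min over k of (A[2][0] + B[0][2] = -5 + -4 = -9, A[2][1] + B[1][2] = 7 + 4 = 11, A[2][2] + B[2][2] = 8 + 5 = 13) = -9 (attained at k = 0)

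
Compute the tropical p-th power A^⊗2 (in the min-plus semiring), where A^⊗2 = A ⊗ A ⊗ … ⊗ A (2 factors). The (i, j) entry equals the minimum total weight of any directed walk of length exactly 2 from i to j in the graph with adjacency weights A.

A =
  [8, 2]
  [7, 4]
A^⊗2 =
  [9, 6]
  [11, 8]

Each entry (A^⊗2)_ij equals the minimum over all length-2 walks i = v_0 → v_1 → … → v_2 = j of Σ_t A[v_t][v_{t+1}]. For example, for (i, j) = (0, 1) we minimise over 2 possible intermediate vertex sequences; the minimum is 6, attained along the walk 0 → 1 → 1.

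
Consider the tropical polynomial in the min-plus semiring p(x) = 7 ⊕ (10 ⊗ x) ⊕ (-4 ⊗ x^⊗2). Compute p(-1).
p(-1) = -6

A tropical monomial a ⊗ x^⊗i evaluates to a + i · x. Evaluating each term at x = -1:
  Term 0 contributes 7 + 0 · -1 = 7
  Term 1 contributes 10 + 1 · -1 = 9
  Term 2 contributes -4 + 2 · -1 = -6
p(-1) = ⊕ of these = min[7, 9, -6] = -6.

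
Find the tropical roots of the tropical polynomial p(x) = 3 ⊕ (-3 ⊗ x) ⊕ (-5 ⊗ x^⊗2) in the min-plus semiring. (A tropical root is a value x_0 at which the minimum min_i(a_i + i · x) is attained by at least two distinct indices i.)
Roots: {2, 6}

Each tropical root is a break point of the lower envelope of the lines y = a_i + i · x (there are 3 lines, with slopes 0, 1, ..., 2). Only the lines that attain the minimum somewhere contribute to roots; other lines are dominated. Here the surviving (envelope) indices are i = 2, i = 1, i = 0.
Intersections between consecutive envelope lines give the roots: for adjacent envelope indices i < j the intersection is x = (a_i − a_j) / (j − i). Reading off the sorted break points: {2, 6}.
Verification: at each break x_0, at least two indices attain the minimum of min_i(a_i + i · x_0).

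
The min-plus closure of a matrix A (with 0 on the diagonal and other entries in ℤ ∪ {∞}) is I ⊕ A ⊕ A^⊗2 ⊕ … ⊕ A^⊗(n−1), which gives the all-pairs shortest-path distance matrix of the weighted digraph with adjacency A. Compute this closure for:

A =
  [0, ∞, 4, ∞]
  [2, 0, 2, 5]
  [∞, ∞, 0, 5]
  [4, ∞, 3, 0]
Closure =
  [0, ∞, 4, 9]
  [2, 0, 2, 5]
  [9, ∞, 0, 5]
  [4, ∞, 3, 0]

This is the Floyd-Warshall all-pairs shortest-path computation. For each intermediate vertex k = 0, 1, …, 3, update dist[i][j] ← min(dist[i][j], dist[i][k] + dist[k][j]). The final matrix gives, for each (i, j), the minimum total weight of any directed path from i to j (possibly empty when i = j).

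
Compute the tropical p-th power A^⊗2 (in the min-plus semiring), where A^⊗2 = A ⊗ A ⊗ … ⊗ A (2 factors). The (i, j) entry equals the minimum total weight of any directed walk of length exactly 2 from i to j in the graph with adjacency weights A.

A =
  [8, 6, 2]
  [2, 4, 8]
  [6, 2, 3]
A^⊗2 =
  [8, 4, 5]
  [6, 8, 4]
  [4, 5, 6]

Each entry (A^⊗2)_ij equals the minimum over all length-2 walks i = v_0 → v_1 → … → v_2 = j of Σ_t A[v_t][v_{t+1}]. For example, for (i, j) = (0, 2) we minimise over 3 possible intermediate vertex sequences; the minimum is 5, attained along the walk 0 → 2 → 2.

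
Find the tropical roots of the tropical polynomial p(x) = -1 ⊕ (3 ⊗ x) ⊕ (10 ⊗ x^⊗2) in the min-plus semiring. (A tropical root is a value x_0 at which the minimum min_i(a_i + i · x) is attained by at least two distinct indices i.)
Roots: {-7, -4}

Each tropical root is a break point of the lower envelope of the lines y = a_i + i · x (there are 3 lines, with slopes 0, 1, ..., 2). Only the lines that attain the minimum somewhere contribute to roots; other lines are dominated. Here the surviving (envelope) indices are i = 2, i = 1, i = 0.
Intersections between consecutive envelope lines give the roots: for adjacent envelope indices i < j the intersection is x = (a_i − a_j) / (j − i). Reading off the sorted break points: {-7, -4}.
Verification: at each break x_0, at least two indices attain the minimum of min_i(a_i + i · x_0).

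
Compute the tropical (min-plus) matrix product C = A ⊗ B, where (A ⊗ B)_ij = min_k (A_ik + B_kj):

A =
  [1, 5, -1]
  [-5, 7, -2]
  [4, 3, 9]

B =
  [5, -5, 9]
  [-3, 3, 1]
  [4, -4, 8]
A ⊗ B =
  [2, -5, 6]
  [0, -10, 4]
  [0, -1, 4]

Apply the min-plus product entry-by-entry:
  C[0][0] = min over k of (A[0][0] + B[0][0] = 1 + 5 = 6, A[0][1] + B[1][0] = 5 + -3 = 2, A[0][2] + B[2][0] = -1 + 4 = 3) = 2 (attained at k = 1)
  C[0][1] = min over k of (A[0][0] + B[0][1] = 1 + -5 = -4, A[0][1] + B[1][1] = 5 + 3 = 8, A[0][2] + B[2][1] = -1 + -4 = -5) = -5 (attained at k = 2)
  C[0][2] = min over k of (A[0][0] + B[0][2] = 1 + 9 = 10, A[0][1] + B[1][2] = 5 + 1 = 6, A[0][2] + B[2][2] = -1 + 8 = 7) = 6 (attained at k = 1)
  C[1][0] = min over k of (A[1][0] + B[0][0] = -5 + 5 = 0, A[1][1] + B[1][0] = 7 + -3 = 4, A[1][2] + B[2][0] = -2 + 4 = 2) = 0 (attained at k = 0)
  C[1][1] = min over k of (A[1][0] + B[0][1] = -5 + -5 = -10, A[1][1] + B[1][1] = 7 + 3 = 10, A[1][2] + B[2][1] = -2 + -4 = -6) = -10 (attained at k = 0)
  C[1][2] = min over k of (A[1][0] + B[0][2] = -5 + 9 = 4, A[1][1] + B[1][2] = 7 + 1 = 8, A[1][2] + B[2][2] = -2 + 8 = 6) = 4 (attained at k = 0)
  C[2][0] = min over k of (A[2][0] + B[0][0] = 4 + 5 = 9, A[2][1] + B[1][0] = 3 + -3 = 0, A[2][2] + B[2][0] = 9 + 4 = 13) = 0 (attained at k = 1)
  C[2][1] = min over k of (A[2][0] + B[0][1] = 4 + -5 = -1, A[2][1] + B[1][1] = 3 + 3 = 6, A[2][2] + B[2][1] = 9 + -4 = 5) = -1 (attained at k = 0)
  C[2][2] = min over k of (A[2][0] + B[0][2] = 4 + 9 = 13, A[2][1] + B[1][2] = 3 + 1 = 4, A[2][2] + B[2][2] = 9 + 8 = 17) = 4 (attained at k = 1)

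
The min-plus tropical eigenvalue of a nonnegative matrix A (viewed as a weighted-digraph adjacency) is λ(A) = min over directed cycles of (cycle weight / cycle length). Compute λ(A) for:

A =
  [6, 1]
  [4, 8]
λ(A) = 5/2

Enumerate directed cycles and compute their means (weight / length). Sample:
  cycle 0 → 0: weight = 6, length = 1, mean = 6/1 ≈ 6.000
  cycle 1 → 1: weight = 8, length = 1, mean = 8/1 ≈ 8.000
  cycle 0 → 1 → 0: weight = 5, length = 2, mean = 5/2 ≈ 2.500
  cycle 1 → 0 → 1: weight = 5, length = 2, mean = 5/2 ≈ 2.500
Minimum mean = 2.500, attained e.g. along the cycle 0 → 1 → 0 with weight 5 and length 2. So λ(A) = 5/2 = 5/2.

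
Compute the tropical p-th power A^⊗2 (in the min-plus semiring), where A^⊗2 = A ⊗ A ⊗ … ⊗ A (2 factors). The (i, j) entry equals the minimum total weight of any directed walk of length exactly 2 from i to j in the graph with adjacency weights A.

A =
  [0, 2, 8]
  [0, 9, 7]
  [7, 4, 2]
A^⊗2 =
  [0, 2, 8]
  [0, 2, 8]
  [4, 6, 4]

Each entry (A^⊗2)_ij equals the minimum over all length-2 walks i = v_0 → v_1 → … → v_2 = j of Σ_t A[v_t][v_{t+1}]. For example, for (i, j) = (0, 2) we minimise over 3 possible intermediate vertex sequences; the minimum is 8, attained along the walk 0 → 0 → 2.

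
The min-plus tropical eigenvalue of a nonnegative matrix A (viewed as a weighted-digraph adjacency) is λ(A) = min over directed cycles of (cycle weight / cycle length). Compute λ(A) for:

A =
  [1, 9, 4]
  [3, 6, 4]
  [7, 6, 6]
λ(A) = 1

Enumerate directed cycles and compute their means (weight / length). Sample:
  cycle 0 → 0: weight = 1, length = 1, mean = 1/1 ≈ 1.000
  cycle 1 → 1: weight = 6, length = 1, mean = 6/1 ≈ 6.000
  cycle 2 → 2: weight = 6, length = 1, mean = 6/1 ≈ 6.000
  cycle 0 → 1 → 0: weight = 12, length = 2, mean = 12/2 ≈ 6.000
  cycle 0 → 2 → 0: weight = 11, length = 2, mean = 11/2 ≈ 5.500
  cycle 1 → 0 → 1: weight = 12, length = 2, mean = 12/2 ≈ 6.000
Minimum mean = 1.000, attained e.g. along the cycle 0 → 0 with weight 1 and length 1. So λ(A) = 1/1 = 1.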